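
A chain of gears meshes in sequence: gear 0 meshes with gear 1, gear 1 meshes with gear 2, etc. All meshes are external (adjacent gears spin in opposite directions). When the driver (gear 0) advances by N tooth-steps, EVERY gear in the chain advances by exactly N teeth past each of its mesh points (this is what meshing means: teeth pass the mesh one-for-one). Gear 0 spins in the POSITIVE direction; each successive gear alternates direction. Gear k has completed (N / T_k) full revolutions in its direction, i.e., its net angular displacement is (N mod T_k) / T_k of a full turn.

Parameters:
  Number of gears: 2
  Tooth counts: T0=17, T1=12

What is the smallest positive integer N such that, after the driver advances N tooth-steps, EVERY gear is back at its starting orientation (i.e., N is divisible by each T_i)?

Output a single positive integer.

Answer: 204

Derivation:
Gear k returns to start when N is a multiple of T_k.
All gears at start simultaneously when N is a common multiple of [17, 12]; the smallest such N is lcm(17, 12).
Start: lcm = T0 = 17
Fold in T1=12: gcd(17, 12) = 1; lcm(17, 12) = 17 * 12 / 1 = 204 / 1 = 204
Full cycle length = 204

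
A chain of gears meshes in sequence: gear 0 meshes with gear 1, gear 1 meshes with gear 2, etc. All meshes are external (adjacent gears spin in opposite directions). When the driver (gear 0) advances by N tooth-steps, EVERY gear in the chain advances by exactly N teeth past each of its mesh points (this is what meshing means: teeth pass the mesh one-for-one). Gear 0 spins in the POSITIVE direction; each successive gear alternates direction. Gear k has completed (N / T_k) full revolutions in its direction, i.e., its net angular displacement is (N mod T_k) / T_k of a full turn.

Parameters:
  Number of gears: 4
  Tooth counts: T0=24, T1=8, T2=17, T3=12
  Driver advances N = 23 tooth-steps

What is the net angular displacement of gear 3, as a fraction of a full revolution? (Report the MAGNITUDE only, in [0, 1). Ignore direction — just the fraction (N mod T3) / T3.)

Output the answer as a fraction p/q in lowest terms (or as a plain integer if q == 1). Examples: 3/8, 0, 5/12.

Chain of 4 gears, tooth counts: [24, 8, 17, 12]
  gear 0: T0=24, direction=positive, advance = 23 mod 24 = 23 teeth = 23/24 turn
  gear 1: T1=8, direction=negative, advance = 23 mod 8 = 7 teeth = 7/8 turn
  gear 2: T2=17, direction=positive, advance = 23 mod 17 = 6 teeth = 6/17 turn
  gear 3: T3=12, direction=negative, advance = 23 mod 12 = 11 teeth = 11/12 turn
Gear 3: 23 mod 12 = 11
Fraction = 11 / 12 = 11/12 (gcd(11,12)=1) = 11/12

Answer: 11/12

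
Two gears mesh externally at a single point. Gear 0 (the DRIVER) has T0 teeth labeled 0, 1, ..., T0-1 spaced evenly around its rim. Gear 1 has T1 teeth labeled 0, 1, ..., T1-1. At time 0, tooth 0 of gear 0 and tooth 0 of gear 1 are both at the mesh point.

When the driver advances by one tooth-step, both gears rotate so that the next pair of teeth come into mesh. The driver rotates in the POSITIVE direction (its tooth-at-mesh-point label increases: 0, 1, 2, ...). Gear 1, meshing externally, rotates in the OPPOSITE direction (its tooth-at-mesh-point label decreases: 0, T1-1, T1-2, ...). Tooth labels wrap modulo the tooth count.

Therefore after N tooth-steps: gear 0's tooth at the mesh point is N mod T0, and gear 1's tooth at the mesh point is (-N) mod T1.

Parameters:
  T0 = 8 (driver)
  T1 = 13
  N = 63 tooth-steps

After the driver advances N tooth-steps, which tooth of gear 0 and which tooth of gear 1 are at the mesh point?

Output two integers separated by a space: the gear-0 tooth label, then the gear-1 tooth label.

Gear 0 (driver, T0=8): tooth at mesh = N mod T0
  63 = 7 * 8 + 7, so 63 mod 8 = 7
  gear 0 tooth = 7
Gear 1 (driven, T1=13): tooth at mesh = (-N) mod T1
  63 = 4 * 13 + 11, so 63 mod 13 = 11
  (-63) mod 13 = (-11) mod 13 = 13 - 11 = 2
Mesh after 63 steps: gear-0 tooth 7 meets gear-1 tooth 2

Answer: 7 2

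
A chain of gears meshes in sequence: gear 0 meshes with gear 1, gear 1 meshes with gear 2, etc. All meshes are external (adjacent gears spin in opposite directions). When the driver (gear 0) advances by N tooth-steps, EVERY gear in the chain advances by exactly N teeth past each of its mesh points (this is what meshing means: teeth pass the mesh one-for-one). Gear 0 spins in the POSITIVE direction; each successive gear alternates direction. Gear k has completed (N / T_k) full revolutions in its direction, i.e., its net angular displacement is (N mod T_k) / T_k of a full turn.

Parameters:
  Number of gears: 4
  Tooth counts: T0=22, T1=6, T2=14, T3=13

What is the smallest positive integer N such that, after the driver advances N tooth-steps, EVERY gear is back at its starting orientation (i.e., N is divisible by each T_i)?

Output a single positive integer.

Answer: 6006

Derivation:
Gear k returns to start when N is a multiple of T_k.
All gears at start simultaneously when N is a common multiple of [22, 6, 14, 13]; the smallest such N is lcm(22, 6, 14, 13).
Start: lcm = T0 = 22
Fold in T1=6: gcd(22, 6) = 2; lcm(22, 6) = 22 * 6 / 2 = 132 / 2 = 66
Fold in T2=14: gcd(66, 14) = 2; lcm(66, 14) = 66 * 14 / 2 = 924 / 2 = 462
Fold in T3=13: gcd(462, 13) = 1; lcm(462, 13) = 462 * 13 / 1 = 6006 / 1 = 6006
Full cycle length = 6006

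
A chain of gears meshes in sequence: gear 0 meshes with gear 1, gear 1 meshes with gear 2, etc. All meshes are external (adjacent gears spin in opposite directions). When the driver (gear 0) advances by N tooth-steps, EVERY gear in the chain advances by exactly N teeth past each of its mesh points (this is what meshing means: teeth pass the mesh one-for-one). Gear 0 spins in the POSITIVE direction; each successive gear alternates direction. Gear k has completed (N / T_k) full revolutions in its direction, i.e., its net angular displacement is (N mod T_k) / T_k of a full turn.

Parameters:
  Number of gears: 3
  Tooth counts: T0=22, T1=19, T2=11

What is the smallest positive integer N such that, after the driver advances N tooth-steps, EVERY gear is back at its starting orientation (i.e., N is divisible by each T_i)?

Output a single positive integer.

Answer: 418

Derivation:
Gear k returns to start when N is a multiple of T_k.
All gears at start simultaneously when N is a common multiple of [22, 19, 11]; the smallest such N is lcm(22, 19, 11).
Start: lcm = T0 = 22
Fold in T1=19: gcd(22, 19) = 1; lcm(22, 19) = 22 * 19 / 1 = 418 / 1 = 418
Fold in T2=11: gcd(418, 11) = 11; lcm(418, 11) = 418 * 11 / 11 = 4598 / 11 = 418
Full cycle length = 418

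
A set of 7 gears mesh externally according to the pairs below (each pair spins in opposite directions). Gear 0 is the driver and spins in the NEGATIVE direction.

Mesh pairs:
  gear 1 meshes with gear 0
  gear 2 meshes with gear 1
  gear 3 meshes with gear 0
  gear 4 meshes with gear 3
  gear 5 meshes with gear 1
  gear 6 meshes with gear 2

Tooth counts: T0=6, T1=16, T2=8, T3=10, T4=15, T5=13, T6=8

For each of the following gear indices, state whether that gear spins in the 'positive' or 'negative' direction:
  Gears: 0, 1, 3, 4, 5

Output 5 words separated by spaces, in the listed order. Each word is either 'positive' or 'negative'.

Gear 0 (driver): negative (depth 0)
  gear 1: meshes with gear 0 -> depth 1 -> positive (opposite of gear 0)
  gear 2: meshes with gear 1 -> depth 2 -> negative (opposite of gear 1)
  gear 3: meshes with gear 0 -> depth 1 -> positive (opposite of gear 0)
  gear 4: meshes with gear 3 -> depth 2 -> negative (opposite of gear 3)
  gear 5: meshes with gear 1 -> depth 2 -> negative (opposite of gear 1)
  gear 6: meshes with gear 2 -> depth 3 -> positive (opposite of gear 2)
Queried indices 0, 1, 3, 4, 5 -> negative, positive, positive, negative, negative

Answer: negative positive positive negative negative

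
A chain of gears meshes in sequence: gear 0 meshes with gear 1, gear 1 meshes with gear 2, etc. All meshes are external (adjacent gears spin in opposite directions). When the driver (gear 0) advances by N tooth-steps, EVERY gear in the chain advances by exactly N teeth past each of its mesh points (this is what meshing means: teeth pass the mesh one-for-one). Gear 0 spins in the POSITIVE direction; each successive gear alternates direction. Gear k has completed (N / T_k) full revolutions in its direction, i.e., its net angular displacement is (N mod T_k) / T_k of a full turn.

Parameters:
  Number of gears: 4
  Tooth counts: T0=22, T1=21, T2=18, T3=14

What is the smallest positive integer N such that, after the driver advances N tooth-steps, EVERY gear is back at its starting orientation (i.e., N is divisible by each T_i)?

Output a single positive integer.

Answer: 1386

Derivation:
Gear k returns to start when N is a multiple of T_k.
All gears at start simultaneously when N is a common multiple of [22, 21, 18, 14]; the smallest such N is lcm(22, 21, 18, 14).
Start: lcm = T0 = 22
Fold in T1=21: gcd(22, 21) = 1; lcm(22, 21) = 22 * 21 / 1 = 462 / 1 = 462
Fold in T2=18: gcd(462, 18) = 6; lcm(462, 18) = 462 * 18 / 6 = 8316 / 6 = 1386
Fold in T3=14: gcd(1386, 14) = 14; lcm(1386, 14) = 1386 * 14 / 14 = 19404 / 14 = 1386
Full cycle length = 1386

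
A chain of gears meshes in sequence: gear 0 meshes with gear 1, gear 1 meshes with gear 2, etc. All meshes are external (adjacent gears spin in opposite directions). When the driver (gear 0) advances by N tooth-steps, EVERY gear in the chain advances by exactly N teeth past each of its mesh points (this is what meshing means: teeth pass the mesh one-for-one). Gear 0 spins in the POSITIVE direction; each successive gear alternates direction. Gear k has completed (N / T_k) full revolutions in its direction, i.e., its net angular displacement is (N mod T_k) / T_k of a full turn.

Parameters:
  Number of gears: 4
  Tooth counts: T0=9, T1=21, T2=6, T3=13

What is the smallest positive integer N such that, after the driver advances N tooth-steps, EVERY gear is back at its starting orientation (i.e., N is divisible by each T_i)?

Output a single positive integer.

Gear k returns to start when N is a multiple of T_k.
All gears at start simultaneously when N is a common multiple of [9, 21, 6, 13]; the smallest such N is lcm(9, 21, 6, 13).
Start: lcm = T0 = 9
Fold in T1=21: gcd(9, 21) = 3; lcm(9, 21) = 9 * 21 / 3 = 189 / 3 = 63
Fold in T2=6: gcd(63, 6) = 3; lcm(63, 6) = 63 * 6 / 3 = 378 / 3 = 126
Fold in T3=13: gcd(126, 13) = 1; lcm(126, 13) = 126 * 13 / 1 = 1638 / 1 = 1638
Full cycle length = 1638

Answer: 1638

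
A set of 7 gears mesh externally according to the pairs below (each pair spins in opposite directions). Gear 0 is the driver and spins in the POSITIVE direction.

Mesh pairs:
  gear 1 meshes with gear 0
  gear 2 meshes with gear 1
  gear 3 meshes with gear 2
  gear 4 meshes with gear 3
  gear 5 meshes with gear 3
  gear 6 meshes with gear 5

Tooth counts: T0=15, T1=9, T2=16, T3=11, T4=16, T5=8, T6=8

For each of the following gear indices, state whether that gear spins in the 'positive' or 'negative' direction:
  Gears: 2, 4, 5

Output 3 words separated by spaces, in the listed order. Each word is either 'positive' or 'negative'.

Gear 0 (driver): positive (depth 0)
  gear 1: meshes with gear 0 -> depth 1 -> negative (opposite of gear 0)
  gear 2: meshes with gear 1 -> depth 2 -> positive (opposite of gear 1)
  gear 3: meshes with gear 2 -> depth 3 -> negative (opposite of gear 2)
  gear 4: meshes with gear 3 -> depth 4 -> positive (opposite of gear 3)
  gear 5: meshes with gear 3 -> depth 4 -> positive (opposite of gear 3)
  gear 6: meshes with gear 5 -> depth 5 -> negative (opposite of gear 5)
Queried indices 2, 4, 5 -> positive, positive, positive

Answer: positive positive positive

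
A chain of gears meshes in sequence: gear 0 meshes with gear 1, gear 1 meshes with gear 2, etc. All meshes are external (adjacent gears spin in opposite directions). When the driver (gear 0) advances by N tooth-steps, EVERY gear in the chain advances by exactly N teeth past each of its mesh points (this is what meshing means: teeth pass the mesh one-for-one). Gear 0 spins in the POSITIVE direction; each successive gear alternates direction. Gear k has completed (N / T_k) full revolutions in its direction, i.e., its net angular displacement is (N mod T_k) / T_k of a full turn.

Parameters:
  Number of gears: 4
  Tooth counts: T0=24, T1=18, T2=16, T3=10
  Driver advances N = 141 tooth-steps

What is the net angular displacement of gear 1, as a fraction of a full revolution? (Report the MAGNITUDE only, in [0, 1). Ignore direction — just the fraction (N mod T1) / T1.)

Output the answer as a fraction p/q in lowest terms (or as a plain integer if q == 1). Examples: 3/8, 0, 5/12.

Chain of 4 gears, tooth counts: [24, 18, 16, 10]
  gear 0: T0=24, direction=positive, advance = 141 mod 24 = 21 teeth = 21/24 turn
  gear 1: T1=18, direction=negative, advance = 141 mod 18 = 15 teeth = 15/18 turn
  gear 2: T2=16, direction=positive, advance = 141 mod 16 = 13 teeth = 13/16 turn
  gear 3: T3=10, direction=negative, advance = 141 mod 10 = 1 teeth = 1/10 turn
Gear 1: 141 mod 18 = 15
Fraction = 15 / 18 = 5/6 (gcd(15,18)=3) = 5/6

Answer: 5/6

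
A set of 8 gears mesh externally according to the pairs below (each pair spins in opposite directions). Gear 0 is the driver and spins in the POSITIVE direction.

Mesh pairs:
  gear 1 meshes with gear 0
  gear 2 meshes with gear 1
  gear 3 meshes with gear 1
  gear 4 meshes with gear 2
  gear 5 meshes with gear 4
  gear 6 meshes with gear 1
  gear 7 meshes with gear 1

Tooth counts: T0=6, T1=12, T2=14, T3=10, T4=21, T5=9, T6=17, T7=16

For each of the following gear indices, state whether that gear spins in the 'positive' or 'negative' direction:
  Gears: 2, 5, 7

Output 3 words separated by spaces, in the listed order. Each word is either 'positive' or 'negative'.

Gear 0 (driver): positive (depth 0)
  gear 1: meshes with gear 0 -> depth 1 -> negative (opposite of gear 0)
  gear 2: meshes with gear 1 -> depth 2 -> positive (opposite of gear 1)
  gear 3: meshes with gear 1 -> depth 2 -> positive (opposite of gear 1)
  gear 4: meshes with gear 2 -> depth 3 -> negative (opposite of gear 2)
  gear 5: meshes with gear 4 -> depth 4 -> positive (opposite of gear 4)
  gear 6: meshes with gear 1 -> depth 2 -> positive (opposite of gear 1)
  gear 7: meshes with gear 1 -> depth 2 -> positive (opposite of gear 1)
Queried indices 2, 5, 7 -> positive, positive, positive

Answer: positive positive positive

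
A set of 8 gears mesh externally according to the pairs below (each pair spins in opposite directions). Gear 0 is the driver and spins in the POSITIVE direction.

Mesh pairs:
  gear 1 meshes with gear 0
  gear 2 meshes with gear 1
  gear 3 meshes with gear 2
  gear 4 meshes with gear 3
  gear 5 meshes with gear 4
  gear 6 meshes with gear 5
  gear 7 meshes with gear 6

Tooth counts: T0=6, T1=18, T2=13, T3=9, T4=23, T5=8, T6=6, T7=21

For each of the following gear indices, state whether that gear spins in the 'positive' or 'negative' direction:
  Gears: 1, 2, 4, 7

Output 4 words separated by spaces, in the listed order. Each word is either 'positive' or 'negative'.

Gear 0 (driver): positive (depth 0)
  gear 1: meshes with gear 0 -> depth 1 -> negative (opposite of gear 0)
  gear 2: meshes with gear 1 -> depth 2 -> positive (opposite of gear 1)
  gear 3: meshes with gear 2 -> depth 3 -> negative (opposite of gear 2)
  gear 4: meshes with gear 3 -> depth 4 -> positive (opposite of gear 3)
  gear 5: meshes with gear 4 -> depth 5 -> negative (opposite of gear 4)
  gear 6: meshes with gear 5 -> depth 6 -> positive (opposite of gear 5)
  gear 7: meshes with gear 6 -> depth 7 -> negative (opposite of gear 6)
Queried indices 1, 2, 4, 7 -> negative, positive, positive, negative

Answer: negative positive positive negative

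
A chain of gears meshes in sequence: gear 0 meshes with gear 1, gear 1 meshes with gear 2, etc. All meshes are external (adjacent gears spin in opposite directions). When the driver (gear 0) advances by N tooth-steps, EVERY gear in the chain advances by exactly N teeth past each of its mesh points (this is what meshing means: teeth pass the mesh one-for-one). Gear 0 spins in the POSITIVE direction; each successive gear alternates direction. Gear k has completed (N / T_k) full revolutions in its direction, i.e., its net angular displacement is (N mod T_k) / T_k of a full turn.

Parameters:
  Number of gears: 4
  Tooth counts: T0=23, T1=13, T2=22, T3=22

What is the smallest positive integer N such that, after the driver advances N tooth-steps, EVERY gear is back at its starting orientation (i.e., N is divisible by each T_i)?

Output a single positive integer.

Gear k returns to start when N is a multiple of T_k.
All gears at start simultaneously when N is a common multiple of [23, 13, 22, 22]; the smallest such N is lcm(23, 13, 22, 22).
Start: lcm = T0 = 23
Fold in T1=13: gcd(23, 13) = 1; lcm(23, 13) = 23 * 13 / 1 = 299 / 1 = 299
Fold in T2=22: gcd(299, 22) = 1; lcm(299, 22) = 299 * 22 / 1 = 6578 / 1 = 6578
Fold in T3=22: gcd(6578, 22) = 22; lcm(6578, 22) = 6578 * 22 / 22 = 144716 / 22 = 6578
Full cycle length = 6578

Answer: 6578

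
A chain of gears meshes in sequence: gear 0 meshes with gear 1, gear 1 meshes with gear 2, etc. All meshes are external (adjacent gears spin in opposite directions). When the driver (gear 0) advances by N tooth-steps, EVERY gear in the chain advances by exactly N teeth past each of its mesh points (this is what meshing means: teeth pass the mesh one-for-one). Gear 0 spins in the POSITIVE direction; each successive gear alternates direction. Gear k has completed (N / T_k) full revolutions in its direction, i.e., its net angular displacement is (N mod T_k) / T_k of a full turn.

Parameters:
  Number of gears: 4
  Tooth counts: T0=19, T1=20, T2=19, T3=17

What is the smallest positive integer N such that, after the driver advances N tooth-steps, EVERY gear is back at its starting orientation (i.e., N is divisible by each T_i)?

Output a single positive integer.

Gear k returns to start when N is a multiple of T_k.
All gears at start simultaneously when N is a common multiple of [19, 20, 19, 17]; the smallest such N is lcm(19, 20, 19, 17).
Start: lcm = T0 = 19
Fold in T1=20: gcd(19, 20) = 1; lcm(19, 20) = 19 * 20 / 1 = 380 / 1 = 380
Fold in T2=19: gcd(380, 19) = 19; lcm(380, 19) = 380 * 19 / 19 = 7220 / 19 = 380
Fold in T3=17: gcd(380, 17) = 1; lcm(380, 17) = 380 * 17 / 1 = 6460 / 1 = 6460
Full cycle length = 6460

Answer: 6460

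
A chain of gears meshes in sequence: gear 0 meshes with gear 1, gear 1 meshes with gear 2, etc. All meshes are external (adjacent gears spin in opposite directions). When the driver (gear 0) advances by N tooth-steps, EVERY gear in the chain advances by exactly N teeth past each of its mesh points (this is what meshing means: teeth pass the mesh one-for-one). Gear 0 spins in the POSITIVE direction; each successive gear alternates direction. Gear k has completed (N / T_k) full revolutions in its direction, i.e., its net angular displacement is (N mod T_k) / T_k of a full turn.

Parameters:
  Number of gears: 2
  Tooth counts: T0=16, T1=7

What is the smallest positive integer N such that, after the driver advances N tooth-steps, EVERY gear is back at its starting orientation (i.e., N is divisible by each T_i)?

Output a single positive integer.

Answer: 112

Derivation:
Gear k returns to start when N is a multiple of T_k.
All gears at start simultaneously when N is a common multiple of [16, 7]; the smallest such N is lcm(16, 7).
Start: lcm = T0 = 16
Fold in T1=7: gcd(16, 7) = 1; lcm(16, 7) = 16 * 7 / 1 = 112 / 1 = 112
Full cycle length = 112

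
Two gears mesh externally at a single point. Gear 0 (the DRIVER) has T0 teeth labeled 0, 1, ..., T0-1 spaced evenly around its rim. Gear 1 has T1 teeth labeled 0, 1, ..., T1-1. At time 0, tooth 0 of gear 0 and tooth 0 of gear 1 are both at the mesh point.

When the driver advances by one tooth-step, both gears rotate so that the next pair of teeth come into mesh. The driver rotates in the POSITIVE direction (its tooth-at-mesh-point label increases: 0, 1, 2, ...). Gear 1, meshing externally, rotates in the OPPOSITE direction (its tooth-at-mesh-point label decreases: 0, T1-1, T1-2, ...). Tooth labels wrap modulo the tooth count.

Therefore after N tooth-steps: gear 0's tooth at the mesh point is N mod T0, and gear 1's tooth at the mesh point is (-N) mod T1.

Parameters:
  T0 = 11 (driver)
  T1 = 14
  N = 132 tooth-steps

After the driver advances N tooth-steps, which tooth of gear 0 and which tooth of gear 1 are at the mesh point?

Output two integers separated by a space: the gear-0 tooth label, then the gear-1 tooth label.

Gear 0 (driver, T0=11): tooth at mesh = N mod T0
  132 = 12 * 11 + 0, so 132 mod 11 = 0
  gear 0 tooth = 0
Gear 1 (driven, T1=14): tooth at mesh = (-N) mod T1
  132 = 9 * 14 + 6, so 132 mod 14 = 6
  (-132) mod 14 = (-6) mod 14 = 14 - 6 = 8
Mesh after 132 steps: gear-0 tooth 0 meets gear-1 tooth 8

Answer: 0 8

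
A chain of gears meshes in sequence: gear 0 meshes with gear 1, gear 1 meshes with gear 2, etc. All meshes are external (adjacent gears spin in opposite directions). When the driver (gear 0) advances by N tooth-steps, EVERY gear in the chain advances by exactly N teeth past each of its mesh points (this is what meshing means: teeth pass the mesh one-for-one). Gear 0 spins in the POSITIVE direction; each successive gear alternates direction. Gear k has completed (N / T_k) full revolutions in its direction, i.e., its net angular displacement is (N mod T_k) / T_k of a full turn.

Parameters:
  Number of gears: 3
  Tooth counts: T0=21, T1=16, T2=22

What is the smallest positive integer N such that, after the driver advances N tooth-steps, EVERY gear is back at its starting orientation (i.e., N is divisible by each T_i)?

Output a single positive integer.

Answer: 3696

Derivation:
Gear k returns to start when N is a multiple of T_k.
All gears at start simultaneously when N is a common multiple of [21, 16, 22]; the smallest such N is lcm(21, 16, 22).
Start: lcm = T0 = 21
Fold in T1=16: gcd(21, 16) = 1; lcm(21, 16) = 21 * 16 / 1 = 336 / 1 = 336
Fold in T2=22: gcd(336, 22) = 2; lcm(336, 22) = 336 * 22 / 2 = 7392 / 2 = 3696
Full cycle length = 3696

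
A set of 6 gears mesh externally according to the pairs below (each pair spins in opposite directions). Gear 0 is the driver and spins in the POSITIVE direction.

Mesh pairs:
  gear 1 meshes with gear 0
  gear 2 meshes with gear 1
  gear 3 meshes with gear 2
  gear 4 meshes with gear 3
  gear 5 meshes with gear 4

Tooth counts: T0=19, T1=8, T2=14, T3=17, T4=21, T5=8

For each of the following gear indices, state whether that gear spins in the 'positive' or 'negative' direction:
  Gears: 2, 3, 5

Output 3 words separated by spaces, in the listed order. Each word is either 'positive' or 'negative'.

Answer: positive negative negative

Derivation:
Gear 0 (driver): positive (depth 0)
  gear 1: meshes with gear 0 -> depth 1 -> negative (opposite of gear 0)
  gear 2: meshes with gear 1 -> depth 2 -> positive (opposite of gear 1)
  gear 3: meshes with gear 2 -> depth 3 -> negative (opposite of gear 2)
  gear 4: meshes with gear 3 -> depth 4 -> positive (opposite of gear 3)
  gear 5: meshes with gear 4 -> depth 5 -> negative (opposite of gear 4)
Queried indices 2, 3, 5 -> positive, negative, negative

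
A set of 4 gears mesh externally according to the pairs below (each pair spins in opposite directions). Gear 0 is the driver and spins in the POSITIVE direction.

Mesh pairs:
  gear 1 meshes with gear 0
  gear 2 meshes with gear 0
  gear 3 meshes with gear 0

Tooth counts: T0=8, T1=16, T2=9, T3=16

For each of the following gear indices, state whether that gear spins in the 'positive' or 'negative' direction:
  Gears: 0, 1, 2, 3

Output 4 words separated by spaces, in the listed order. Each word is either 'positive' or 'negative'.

Gear 0 (driver): positive (depth 0)
  gear 1: meshes with gear 0 -> depth 1 -> negative (opposite of gear 0)
  gear 2: meshes with gear 0 -> depth 1 -> negative (opposite of gear 0)
  gear 3: meshes with gear 0 -> depth 1 -> negative (opposite of gear 0)
Queried indices 0, 1, 2, 3 -> positive, negative, negative, negative

Answer: positive negative negative negative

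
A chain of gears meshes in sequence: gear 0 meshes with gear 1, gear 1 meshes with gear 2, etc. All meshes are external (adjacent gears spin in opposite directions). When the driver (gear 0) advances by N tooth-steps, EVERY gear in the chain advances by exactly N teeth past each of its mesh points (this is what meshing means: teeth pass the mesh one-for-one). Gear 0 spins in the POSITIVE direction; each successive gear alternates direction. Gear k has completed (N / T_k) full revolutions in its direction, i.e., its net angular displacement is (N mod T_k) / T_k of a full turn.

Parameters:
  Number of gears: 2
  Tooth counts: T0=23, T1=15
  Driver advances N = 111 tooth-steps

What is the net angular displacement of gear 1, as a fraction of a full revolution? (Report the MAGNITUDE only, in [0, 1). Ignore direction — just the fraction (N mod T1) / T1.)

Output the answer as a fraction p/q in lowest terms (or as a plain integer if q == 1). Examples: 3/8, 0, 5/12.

Chain of 2 gears, tooth counts: [23, 15]
  gear 0: T0=23, direction=positive, advance = 111 mod 23 = 19 teeth = 19/23 turn
  gear 1: T1=15, direction=negative, advance = 111 mod 15 = 6 teeth = 6/15 turn
Gear 1: 111 mod 15 = 6
Fraction = 6 / 15 = 2/5 (gcd(6,15)=3) = 2/5

Answer: 2/5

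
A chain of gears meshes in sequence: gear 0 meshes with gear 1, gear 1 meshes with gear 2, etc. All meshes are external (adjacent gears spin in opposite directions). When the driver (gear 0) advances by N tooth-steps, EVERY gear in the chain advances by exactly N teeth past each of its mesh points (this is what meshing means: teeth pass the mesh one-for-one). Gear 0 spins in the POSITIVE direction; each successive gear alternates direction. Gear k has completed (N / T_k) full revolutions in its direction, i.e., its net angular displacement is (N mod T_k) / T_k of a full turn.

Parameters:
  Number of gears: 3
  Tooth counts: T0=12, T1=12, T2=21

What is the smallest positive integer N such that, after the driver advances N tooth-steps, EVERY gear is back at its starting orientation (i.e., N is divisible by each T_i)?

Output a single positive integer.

Gear k returns to start when N is a multiple of T_k.
All gears at start simultaneously when N is a common multiple of [12, 12, 21]; the smallest such N is lcm(12, 12, 21).
Start: lcm = T0 = 12
Fold in T1=12: gcd(12, 12) = 12; lcm(12, 12) = 12 * 12 / 12 = 144 / 12 = 12
Fold in T2=21: gcd(12, 21) = 3; lcm(12, 21) = 12 * 21 / 3 = 252 / 3 = 84
Full cycle length = 84

Answer: 84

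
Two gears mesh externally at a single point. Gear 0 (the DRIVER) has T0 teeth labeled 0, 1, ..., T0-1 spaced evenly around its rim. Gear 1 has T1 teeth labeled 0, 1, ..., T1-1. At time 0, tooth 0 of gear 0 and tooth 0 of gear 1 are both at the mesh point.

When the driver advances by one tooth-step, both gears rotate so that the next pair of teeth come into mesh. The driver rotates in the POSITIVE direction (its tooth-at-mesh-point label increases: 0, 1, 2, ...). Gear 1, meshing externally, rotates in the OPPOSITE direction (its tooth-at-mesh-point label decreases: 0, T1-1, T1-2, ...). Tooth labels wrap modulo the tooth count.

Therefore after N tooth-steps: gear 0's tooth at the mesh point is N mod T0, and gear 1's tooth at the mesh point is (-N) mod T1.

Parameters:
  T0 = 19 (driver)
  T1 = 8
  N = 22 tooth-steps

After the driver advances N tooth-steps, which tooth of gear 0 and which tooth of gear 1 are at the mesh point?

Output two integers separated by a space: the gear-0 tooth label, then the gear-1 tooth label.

Answer: 3 2

Derivation:
Gear 0 (driver, T0=19): tooth at mesh = N mod T0
  22 = 1 * 19 + 3, so 22 mod 19 = 3
  gear 0 tooth = 3
Gear 1 (driven, T1=8): tooth at mesh = (-N) mod T1
  22 = 2 * 8 + 6, so 22 mod 8 = 6
  (-22) mod 8 = (-6) mod 8 = 8 - 6 = 2
Mesh after 22 steps: gear-0 tooth 3 meets gear-1 tooth 2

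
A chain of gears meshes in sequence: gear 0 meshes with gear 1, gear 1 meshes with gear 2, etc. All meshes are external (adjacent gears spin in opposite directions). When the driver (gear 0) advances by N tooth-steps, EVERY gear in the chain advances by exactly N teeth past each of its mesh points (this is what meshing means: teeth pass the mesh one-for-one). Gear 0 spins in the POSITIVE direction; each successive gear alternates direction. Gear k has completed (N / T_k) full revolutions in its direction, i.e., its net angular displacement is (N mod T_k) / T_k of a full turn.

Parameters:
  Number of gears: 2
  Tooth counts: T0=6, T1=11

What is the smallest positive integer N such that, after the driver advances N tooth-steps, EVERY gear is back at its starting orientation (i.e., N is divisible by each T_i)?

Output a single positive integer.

Answer: 66

Derivation:
Gear k returns to start when N is a multiple of T_k.
All gears at start simultaneously when N is a common multiple of [6, 11]; the smallest such N is lcm(6, 11).
Start: lcm = T0 = 6
Fold in T1=11: gcd(6, 11) = 1; lcm(6, 11) = 6 * 11 / 1 = 66 / 1 = 66
Full cycle length = 66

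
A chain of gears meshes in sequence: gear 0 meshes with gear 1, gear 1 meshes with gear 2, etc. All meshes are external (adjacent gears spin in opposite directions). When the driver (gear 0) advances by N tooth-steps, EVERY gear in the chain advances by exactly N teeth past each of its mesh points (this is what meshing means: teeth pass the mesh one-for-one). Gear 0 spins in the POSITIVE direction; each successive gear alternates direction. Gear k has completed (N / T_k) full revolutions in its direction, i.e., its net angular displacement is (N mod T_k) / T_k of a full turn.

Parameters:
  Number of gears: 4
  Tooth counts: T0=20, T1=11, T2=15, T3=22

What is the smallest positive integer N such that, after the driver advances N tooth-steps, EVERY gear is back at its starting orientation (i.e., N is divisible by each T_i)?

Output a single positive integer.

Answer: 660

Derivation:
Gear k returns to start when N is a multiple of T_k.
All gears at start simultaneously when N is a common multiple of [20, 11, 15, 22]; the smallest such N is lcm(20, 11, 15, 22).
Start: lcm = T0 = 20
Fold in T1=11: gcd(20, 11) = 1; lcm(20, 11) = 20 * 11 / 1 = 220 / 1 = 220
Fold in T2=15: gcd(220, 15) = 5; lcm(220, 15) = 220 * 15 / 5 = 3300 / 5 = 660
Fold in T3=22: gcd(660, 22) = 22; lcm(660, 22) = 660 * 22 / 22 = 14520 / 22 = 660
Full cycle length = 660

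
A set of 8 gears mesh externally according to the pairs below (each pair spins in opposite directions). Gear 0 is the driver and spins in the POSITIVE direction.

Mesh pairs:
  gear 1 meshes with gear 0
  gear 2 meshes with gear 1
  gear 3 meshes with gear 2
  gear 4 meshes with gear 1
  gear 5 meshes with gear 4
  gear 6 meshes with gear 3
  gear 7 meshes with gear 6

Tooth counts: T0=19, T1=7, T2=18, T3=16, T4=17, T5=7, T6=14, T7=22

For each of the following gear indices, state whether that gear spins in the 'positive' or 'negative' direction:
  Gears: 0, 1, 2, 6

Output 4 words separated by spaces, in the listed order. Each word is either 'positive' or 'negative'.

Answer: positive negative positive positive

Derivation:
Gear 0 (driver): positive (depth 0)
  gear 1: meshes with gear 0 -> depth 1 -> negative (opposite of gear 0)
  gear 2: meshes with gear 1 -> depth 2 -> positive (opposite of gear 1)
  gear 3: meshes with gear 2 -> depth 3 -> negative (opposite of gear 2)
  gear 4: meshes with gear 1 -> depth 2 -> positive (opposite of gear 1)
  gear 5: meshes with gear 4 -> depth 3 -> negative (opposite of gear 4)
  gear 6: meshes with gear 3 -> depth 4 -> positive (opposite of gear 3)
  gear 7: meshes with gear 6 -> depth 5 -> negative (opposite of gear 6)
Queried indices 0, 1, 2, 6 -> positive, negative, positive, positive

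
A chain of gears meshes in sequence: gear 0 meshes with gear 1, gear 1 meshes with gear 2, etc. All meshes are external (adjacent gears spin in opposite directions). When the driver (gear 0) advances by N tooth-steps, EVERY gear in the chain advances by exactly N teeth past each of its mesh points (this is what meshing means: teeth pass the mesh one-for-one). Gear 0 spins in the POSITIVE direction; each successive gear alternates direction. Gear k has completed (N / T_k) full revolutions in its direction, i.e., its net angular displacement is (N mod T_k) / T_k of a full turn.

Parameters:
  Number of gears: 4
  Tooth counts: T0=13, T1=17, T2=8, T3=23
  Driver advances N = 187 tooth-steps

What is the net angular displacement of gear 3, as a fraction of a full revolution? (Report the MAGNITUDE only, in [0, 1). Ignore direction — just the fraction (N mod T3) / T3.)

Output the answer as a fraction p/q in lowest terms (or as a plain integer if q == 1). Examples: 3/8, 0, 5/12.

Chain of 4 gears, tooth counts: [13, 17, 8, 23]
  gear 0: T0=13, direction=positive, advance = 187 mod 13 = 5 teeth = 5/13 turn
  gear 1: T1=17, direction=negative, advance = 187 mod 17 = 0 teeth = 0/17 turn
  gear 2: T2=8, direction=positive, advance = 187 mod 8 = 3 teeth = 3/8 turn
  gear 3: T3=23, direction=negative, advance = 187 mod 23 = 3 teeth = 3/23 turn
Gear 3: 187 mod 23 = 3
Fraction = 3 / 23 = 3/23 (gcd(3,23)=1) = 3/23

Answer: 3/23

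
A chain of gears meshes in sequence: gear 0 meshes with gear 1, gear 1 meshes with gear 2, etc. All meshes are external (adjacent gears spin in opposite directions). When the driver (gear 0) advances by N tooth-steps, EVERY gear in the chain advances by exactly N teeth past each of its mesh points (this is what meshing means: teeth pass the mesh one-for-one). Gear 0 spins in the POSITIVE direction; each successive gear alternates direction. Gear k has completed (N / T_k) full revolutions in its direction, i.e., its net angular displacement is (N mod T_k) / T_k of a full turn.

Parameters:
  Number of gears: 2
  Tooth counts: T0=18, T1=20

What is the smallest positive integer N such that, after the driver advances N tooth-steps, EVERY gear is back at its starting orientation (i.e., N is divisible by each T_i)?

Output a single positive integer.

Answer: 180

Derivation:
Gear k returns to start when N is a multiple of T_k.
All gears at start simultaneously when N is a common multiple of [18, 20]; the smallest such N is lcm(18, 20).
Start: lcm = T0 = 18
Fold in T1=20: gcd(18, 20) = 2; lcm(18, 20) = 18 * 20 / 2 = 360 / 2 = 180
Full cycle length = 180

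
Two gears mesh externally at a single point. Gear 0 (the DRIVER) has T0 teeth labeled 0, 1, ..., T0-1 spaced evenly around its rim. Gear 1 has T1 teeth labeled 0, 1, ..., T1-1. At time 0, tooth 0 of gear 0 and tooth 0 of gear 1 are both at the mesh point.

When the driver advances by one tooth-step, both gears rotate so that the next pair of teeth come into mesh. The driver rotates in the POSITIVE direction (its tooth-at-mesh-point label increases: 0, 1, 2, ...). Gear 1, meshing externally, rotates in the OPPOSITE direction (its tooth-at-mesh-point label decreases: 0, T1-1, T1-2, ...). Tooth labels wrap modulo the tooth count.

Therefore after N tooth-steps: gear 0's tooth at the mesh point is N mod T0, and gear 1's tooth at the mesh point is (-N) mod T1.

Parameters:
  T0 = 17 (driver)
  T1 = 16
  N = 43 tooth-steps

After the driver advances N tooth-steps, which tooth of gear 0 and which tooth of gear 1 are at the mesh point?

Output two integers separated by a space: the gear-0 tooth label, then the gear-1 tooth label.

Gear 0 (driver, T0=17): tooth at mesh = N mod T0
  43 = 2 * 17 + 9, so 43 mod 17 = 9
  gear 0 tooth = 9
Gear 1 (driven, T1=16): tooth at mesh = (-N) mod T1
  43 = 2 * 16 + 11, so 43 mod 16 = 11
  (-43) mod 16 = (-11) mod 16 = 16 - 11 = 5
Mesh after 43 steps: gear-0 tooth 9 meets gear-1 tooth 5

Answer: 9 5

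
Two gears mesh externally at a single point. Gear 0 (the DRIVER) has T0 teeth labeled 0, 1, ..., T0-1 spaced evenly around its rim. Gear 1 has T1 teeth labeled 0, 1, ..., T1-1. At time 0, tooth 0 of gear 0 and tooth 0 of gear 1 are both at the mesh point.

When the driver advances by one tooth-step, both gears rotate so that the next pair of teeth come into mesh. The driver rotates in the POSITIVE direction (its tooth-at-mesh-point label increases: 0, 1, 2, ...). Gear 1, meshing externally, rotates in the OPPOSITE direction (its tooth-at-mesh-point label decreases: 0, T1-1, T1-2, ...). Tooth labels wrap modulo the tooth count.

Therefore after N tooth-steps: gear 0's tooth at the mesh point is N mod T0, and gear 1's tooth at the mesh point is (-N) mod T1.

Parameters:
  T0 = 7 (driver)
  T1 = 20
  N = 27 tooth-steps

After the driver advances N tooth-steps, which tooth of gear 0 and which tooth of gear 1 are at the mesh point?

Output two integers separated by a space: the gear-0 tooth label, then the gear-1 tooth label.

Answer: 6 13

Derivation:
Gear 0 (driver, T0=7): tooth at mesh = N mod T0
  27 = 3 * 7 + 6, so 27 mod 7 = 6
  gear 0 tooth = 6
Gear 1 (driven, T1=20): tooth at mesh = (-N) mod T1
  27 = 1 * 20 + 7, so 27 mod 20 = 7
  (-27) mod 20 = (-7) mod 20 = 20 - 7 = 13
Mesh after 27 steps: gear-0 tooth 6 meets gear-1 tooth 13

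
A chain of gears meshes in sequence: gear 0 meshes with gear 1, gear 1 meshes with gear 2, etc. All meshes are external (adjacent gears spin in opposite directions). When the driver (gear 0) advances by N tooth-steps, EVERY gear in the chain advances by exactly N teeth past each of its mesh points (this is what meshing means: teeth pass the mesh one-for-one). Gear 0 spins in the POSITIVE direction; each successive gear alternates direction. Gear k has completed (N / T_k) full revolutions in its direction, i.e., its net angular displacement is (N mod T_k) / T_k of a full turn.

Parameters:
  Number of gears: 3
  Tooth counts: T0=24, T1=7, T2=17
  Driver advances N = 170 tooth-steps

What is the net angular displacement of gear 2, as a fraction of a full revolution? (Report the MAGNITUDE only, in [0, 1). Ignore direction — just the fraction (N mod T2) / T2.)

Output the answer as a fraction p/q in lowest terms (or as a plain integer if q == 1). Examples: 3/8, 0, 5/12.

Chain of 3 gears, tooth counts: [24, 7, 17]
  gear 0: T0=24, direction=positive, advance = 170 mod 24 = 2 teeth = 2/24 turn
  gear 1: T1=7, direction=negative, advance = 170 mod 7 = 2 teeth = 2/7 turn
  gear 2: T2=17, direction=positive, advance = 170 mod 17 = 0 teeth = 0/17 turn
Gear 2: 170 mod 17 = 0
Fraction = 0 / 17 = 0/1 (gcd(0,17)=17) = 0

Answer: 0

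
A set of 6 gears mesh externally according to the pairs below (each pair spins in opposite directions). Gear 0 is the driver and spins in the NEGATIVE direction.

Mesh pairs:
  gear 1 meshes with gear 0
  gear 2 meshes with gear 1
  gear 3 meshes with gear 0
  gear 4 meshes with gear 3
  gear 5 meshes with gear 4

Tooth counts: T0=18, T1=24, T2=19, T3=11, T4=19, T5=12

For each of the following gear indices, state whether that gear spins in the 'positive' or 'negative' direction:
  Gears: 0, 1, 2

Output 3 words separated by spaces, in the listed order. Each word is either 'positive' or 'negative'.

Gear 0 (driver): negative (depth 0)
  gear 1: meshes with gear 0 -> depth 1 -> positive (opposite of gear 0)
  gear 2: meshes with gear 1 -> depth 2 -> negative (opposite of gear 1)
  gear 3: meshes with gear 0 -> depth 1 -> positive (opposite of gear 0)
  gear 4: meshes with gear 3 -> depth 2 -> negative (opposite of gear 3)
  gear 5: meshes with gear 4 -> depth 3 -> positive (opposite of gear 4)
Queried indices 0, 1, 2 -> negative, positive, negative

Answer: negative positive negative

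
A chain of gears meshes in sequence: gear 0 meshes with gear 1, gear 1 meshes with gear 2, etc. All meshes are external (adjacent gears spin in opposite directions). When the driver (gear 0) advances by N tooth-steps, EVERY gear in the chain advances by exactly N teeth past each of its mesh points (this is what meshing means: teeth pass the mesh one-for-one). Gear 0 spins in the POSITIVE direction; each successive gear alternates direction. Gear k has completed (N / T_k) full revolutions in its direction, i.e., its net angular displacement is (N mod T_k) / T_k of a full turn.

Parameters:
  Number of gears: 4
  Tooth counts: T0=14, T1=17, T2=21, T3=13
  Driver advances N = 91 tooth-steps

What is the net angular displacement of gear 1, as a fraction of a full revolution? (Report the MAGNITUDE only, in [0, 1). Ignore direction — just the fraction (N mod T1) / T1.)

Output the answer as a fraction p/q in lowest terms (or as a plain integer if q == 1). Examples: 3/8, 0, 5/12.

Chain of 4 gears, tooth counts: [14, 17, 21, 13]
  gear 0: T0=14, direction=positive, advance = 91 mod 14 = 7 teeth = 7/14 turn
  gear 1: T1=17, direction=negative, advance = 91 mod 17 = 6 teeth = 6/17 turn
  gear 2: T2=21, direction=positive, advance = 91 mod 21 = 7 teeth = 7/21 turn
  gear 3: T3=13, direction=negative, advance = 91 mod 13 = 0 teeth = 0/13 turn
Gear 1: 91 mod 17 = 6
Fraction = 6 / 17 = 6/17 (gcd(6,17)=1) = 6/17

Answer: 6/17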